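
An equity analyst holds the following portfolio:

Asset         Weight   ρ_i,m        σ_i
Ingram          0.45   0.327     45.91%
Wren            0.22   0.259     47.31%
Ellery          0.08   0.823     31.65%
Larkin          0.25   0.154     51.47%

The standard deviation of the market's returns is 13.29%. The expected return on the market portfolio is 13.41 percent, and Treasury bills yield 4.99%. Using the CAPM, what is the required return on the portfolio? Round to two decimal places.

13.55%

β_Ingram = 0.327 × 45.91% / 13.29% = 1.1296
β_Wren = 0.259 × 47.31% / 13.29% = 0.9220
β_Ellery = 0.823 × 31.65% / 13.29% = 1.9600
β_Larkin = 0.154 × 51.47% / 13.29% = 0.5964
β_P = Σ w_i β_i = 0.45×1.1296 + 0.22×0.9220 + 0.08×1.9600 + 0.25×0.5964 = 1.0171
MRP = 13.41% − 4.99% = 8.42%
E(R_P) = R_f + β_P × MRP = 4.99% + 1.0171 × 8.42% = 13.55%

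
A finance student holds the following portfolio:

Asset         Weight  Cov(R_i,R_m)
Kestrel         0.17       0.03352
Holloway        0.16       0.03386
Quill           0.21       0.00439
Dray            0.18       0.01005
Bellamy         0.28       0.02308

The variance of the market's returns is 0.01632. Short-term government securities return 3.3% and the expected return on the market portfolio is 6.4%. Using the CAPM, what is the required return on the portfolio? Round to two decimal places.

β_Kestrel = 0.03352 / 0.01632 = 2.0539
β_Holloway = 0.03386 / 0.01632 = 2.0748
β_Quill = 0.00439 / 0.01632 = 0.2690
β_Dray = 0.01005 / 0.01632 = 0.6158
β_Bellamy = 0.02308 / 0.01632 = 1.4142
β_P = Σ w_i β_i = 0.17×2.0539 + 0.16×2.0748 + 0.21×0.2690 + 0.18×0.6158 + 0.28×1.4142 = 1.2444
MRP = 6.4% − 3.3% = 3.10%
E(R_P) = R_f + β_P × MRP = 3.3% + 1.2444 × 3.1% = 7.16%

7.16%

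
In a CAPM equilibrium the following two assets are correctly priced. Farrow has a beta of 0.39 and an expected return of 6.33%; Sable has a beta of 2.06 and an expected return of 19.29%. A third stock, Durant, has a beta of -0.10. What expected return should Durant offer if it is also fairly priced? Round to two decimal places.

2.53%

MRP (SML slope) = (19.29% − 6.33%) / (2.06 − 0.39) = 12.96% / 1.67 = 7.7605%
R_f (intercept) = 6.33% − 0.39 × 7.7605% = 3.3034%
E(R_Durant) = R_f + β × MRP = 3.3034% + -0.10 × 7.7605% = 2.53%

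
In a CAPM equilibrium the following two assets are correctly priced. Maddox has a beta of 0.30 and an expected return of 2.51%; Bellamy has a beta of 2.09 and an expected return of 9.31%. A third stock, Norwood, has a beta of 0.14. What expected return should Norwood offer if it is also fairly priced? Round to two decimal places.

MRP (SML slope) = (9.31% − 2.51%) / (2.09 − 0.30) = 6.80% / 1.79 = 3.7989%
R_f (intercept) = 2.51% − 0.30 × 3.7989% = 1.3703%
E(R_Norwood) = R_f + β × MRP = 1.3703% + 0.14 × 3.7989% = 1.90%

1.90%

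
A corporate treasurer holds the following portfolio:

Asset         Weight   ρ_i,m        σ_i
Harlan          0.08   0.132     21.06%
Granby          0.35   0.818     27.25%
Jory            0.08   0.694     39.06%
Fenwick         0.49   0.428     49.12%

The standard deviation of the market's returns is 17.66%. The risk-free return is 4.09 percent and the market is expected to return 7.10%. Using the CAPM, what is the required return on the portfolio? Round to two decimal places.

β_Harlan = 0.132 × 21.06% / 17.66% = 0.1574
β_Granby = 0.818 × 27.25% / 17.66% = 1.2622
β_Jory = 0.694 × 39.06% / 17.66% = 1.5350
β_Fenwick = 0.428 × 49.12% / 17.66% = 1.1905
β_P = Σ w_i β_i = 0.08×0.1574 + 0.35×1.2622 + 0.08×1.5350 + 0.49×1.1905 = 1.1605
MRP = 7.10% − 4.09% = 3.01%
E(R_P) = R_f + β_P × MRP = 4.09% + 1.1605 × 3.01% = 7.58%

7.58%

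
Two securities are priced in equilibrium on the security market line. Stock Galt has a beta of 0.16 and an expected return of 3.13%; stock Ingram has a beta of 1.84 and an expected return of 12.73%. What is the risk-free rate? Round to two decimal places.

2.22%

Both satisfy E(R) = R_f + β·MRP, so the slope of the SML is
MRP = (12.73% − 3.13%) / (1.84 − 0.16) = 9.60% / 1.68 = 5.7143%
R_f = E(R_Galt) − β_Galt·MRP = 3.13% − 0.16 × 5.7143% = 2.2157%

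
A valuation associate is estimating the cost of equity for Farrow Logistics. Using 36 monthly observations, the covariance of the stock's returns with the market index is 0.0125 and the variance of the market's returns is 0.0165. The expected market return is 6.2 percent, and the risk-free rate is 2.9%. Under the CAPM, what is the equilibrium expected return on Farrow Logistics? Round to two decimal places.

5.40%

β = Cov(R_i, R_m) / Var(R_m) = 0.0125 / 0.0165 = 0.7576
MRP = 6.2% − 2.9% = 3.30%
E(R) = R_f + β × MRP = 2.9% + 0.7576 × 3.3% = 5.40%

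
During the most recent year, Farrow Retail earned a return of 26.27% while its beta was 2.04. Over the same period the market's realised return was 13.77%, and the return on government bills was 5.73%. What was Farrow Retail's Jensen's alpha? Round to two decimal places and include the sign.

Market excess return = 13.77% − 5.73% = 8.04%
CAPM benchmark = R_f + β(R_m − R_f) = 5.73% + 2.04 × 8.04% = 22.1316%
α = actual − benchmark = 26.27% − 22.1316% = +4.14%

+4.14%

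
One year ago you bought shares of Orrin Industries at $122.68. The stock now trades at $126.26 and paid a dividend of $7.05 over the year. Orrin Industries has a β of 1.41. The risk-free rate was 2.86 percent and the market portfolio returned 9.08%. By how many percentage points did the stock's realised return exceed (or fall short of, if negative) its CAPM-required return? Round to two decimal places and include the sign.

Realised HPR = (P1 + D1 − P0) / P0 = (126.26 + 7.05 − 122.68) / 122.68 = 10.63 / 122.68 = 8.6648%
MRP = 9.08% − 2.86% = 6.22%
CAPM required = R_f + β·MRP = 2.86% + 1.41 × 6.22% = 11.6302%
α = realised − required = 8.6648% − 11.6302% = -2.97%

-2.97%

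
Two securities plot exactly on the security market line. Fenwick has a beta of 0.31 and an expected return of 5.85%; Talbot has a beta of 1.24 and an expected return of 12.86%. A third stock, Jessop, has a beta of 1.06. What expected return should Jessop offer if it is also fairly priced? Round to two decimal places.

11.50%

MRP (SML slope) = (12.86% − 5.85%) / (1.24 − 0.31) = 7.01% / 0.93 = 7.5376%
R_f (intercept) = 5.85% − 0.31 × 7.5376% = 3.5133%
E(R_Jessop) = R_f + β × MRP = 3.5133% + 1.06 × 7.5376% = 11.50%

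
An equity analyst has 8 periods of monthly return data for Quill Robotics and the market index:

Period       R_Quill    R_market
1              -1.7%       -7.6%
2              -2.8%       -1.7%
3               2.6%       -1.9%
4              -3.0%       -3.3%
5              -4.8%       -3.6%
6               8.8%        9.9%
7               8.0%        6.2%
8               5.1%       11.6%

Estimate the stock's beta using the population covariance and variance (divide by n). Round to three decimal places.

0.636

Mean R_i = (-1.7 − 2.8 + 2.6 − 3.0 − 4.8 + 8.8 + 8.0 + 5.1) / 8 = 1.5250%
Mean R_m = (-7.6 − 1.7 − 1.9 − 3.3 − 3.6 + 9.9 + 6.2 + 11.6) / 8 = 1.2000%
Σ(R_i − R̄_i)(R_m − R̄_m) = 221.1600  ⇒  Cov = 221.1600 / 8 = 27.6450
Σ(R_m − R̄_m)² = 347.6000  ⇒  Var(R_m) = 347.6000 / 8 = 43.4500
β = Cov / Var(R_m) = 27.6450 / 43.4500 = 0.6362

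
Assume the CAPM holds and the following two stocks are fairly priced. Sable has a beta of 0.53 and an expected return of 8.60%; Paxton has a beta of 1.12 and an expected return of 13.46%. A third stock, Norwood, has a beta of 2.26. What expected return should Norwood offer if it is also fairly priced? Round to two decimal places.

22.85%

MRP (SML slope) = (13.46% − 8.60%) / (1.12 − 0.53) = 4.86% / 0.59 = 8.2373%
R_f (intercept) = 8.60% − 0.53 × 8.2373% = 4.2342%
E(R_Norwood) = R_f + β × MRP = 4.2342% + 2.26 × 8.2373% = 22.85%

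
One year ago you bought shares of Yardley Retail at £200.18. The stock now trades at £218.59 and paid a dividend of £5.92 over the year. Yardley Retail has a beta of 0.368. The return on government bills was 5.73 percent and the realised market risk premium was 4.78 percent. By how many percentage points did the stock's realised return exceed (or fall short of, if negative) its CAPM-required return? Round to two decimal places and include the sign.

+4.67%

Realised HPR = (P1 + D1 − P0) / P0 = (218.59 + 5.92 − 200.18) / 200.18 = 24.33 / 200.18 = 12.1541%
CAPM required = R_f + β·MRP = 5.73% + 0.368 × 4.78% = 7.48904%
α = realised − required = 12.1541% − 7.48904% = +4.67%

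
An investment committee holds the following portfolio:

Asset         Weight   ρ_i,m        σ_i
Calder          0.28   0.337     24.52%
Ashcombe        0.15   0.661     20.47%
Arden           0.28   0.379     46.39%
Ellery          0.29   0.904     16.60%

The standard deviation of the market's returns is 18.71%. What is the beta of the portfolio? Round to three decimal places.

β_Calder = 0.337 × 24.52% / 18.71% = 0.4416
β_Ashcombe = 0.661 × 20.47% / 18.71% = 0.7232
β_Arden = 0.379 × 46.39% / 18.71% = 0.9397
β_Ellery = 0.904 × 16.60% / 18.71% = 0.8021
β_P = Σ w_i β_i = 0.28×0.4416 + 0.15×0.7232 + 0.28×0.9397 + 0.29×0.8021 = 0.7279

0.728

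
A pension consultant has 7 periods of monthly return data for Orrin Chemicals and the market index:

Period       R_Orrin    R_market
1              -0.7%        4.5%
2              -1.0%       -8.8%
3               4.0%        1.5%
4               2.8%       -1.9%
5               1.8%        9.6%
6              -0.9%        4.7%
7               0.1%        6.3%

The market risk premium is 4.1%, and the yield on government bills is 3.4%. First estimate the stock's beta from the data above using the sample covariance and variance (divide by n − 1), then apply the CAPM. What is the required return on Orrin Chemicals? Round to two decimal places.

Mean R_i = (-0.7 − 1.0 + 4.0 + 2.8 + 1.8 − 0.9 + 0.1) / 7 = 0.8714%
Mean R_m = (4.5 − 8.8 + 1.5 − 1.9 + 9.6 + 4.7 + 6.3) / 7 = 2.2714%
Σ(R_i − R̄_i)(R_m − R̄_m) = 6.1543  ⇒  Cov = 6.1543 / 6 = 1.0257
Σ(R_m − R̄_m)² = 221.3743  ⇒  Var(R_m) = 221.3743 / 6 = 36.8957
β = Cov / Var(R_m) = 1.0257 / 36.8957 = 0.0278
E(R) = R_f + β × MRP = 3.4% + 0.0278 × 4.1% = 3.51%

3.51%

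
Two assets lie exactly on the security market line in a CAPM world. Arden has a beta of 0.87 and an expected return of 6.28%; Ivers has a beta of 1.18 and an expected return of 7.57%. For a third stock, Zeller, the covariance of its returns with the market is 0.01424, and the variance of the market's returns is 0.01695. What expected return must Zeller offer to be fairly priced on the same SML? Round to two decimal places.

MRP = (7.57% − 6.28%) / (1.18 − 0.87) = 4.1613%
R_f = 6.28% − 0.87 × 4.1613% = 2.6597%
β_Zeller = Cov / Var(R_m) = 0.01424 / 0.01695 = 0.8401
E(R_Zeller) = R_f + β × MRP = 2.6597% + 0.8401 × 4.1613% = 6.16%

6.16%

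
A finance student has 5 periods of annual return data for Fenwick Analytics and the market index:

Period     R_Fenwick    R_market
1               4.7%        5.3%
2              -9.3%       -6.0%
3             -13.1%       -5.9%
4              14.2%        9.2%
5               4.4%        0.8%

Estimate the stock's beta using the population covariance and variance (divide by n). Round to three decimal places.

1.603

Mean R_i = (4.7 − 9.3 − 13.1 + 14.2 + 4.4) / 5 = 0.1800%
Mean R_m = (5.3 − 6.0 − 5.9 + 9.2 + 0.8) / 5 = 0.6800%
Σ(R_i − R̄_i)(R_m − R̄_m) = 291.5480  ⇒  Cov = 291.5480 / 5 = 58.3096
Σ(R_m − R̄_m)² = 181.8680  ⇒  Var(R_m) = 181.8680 / 5 = 36.3736
β = Cov / Var(R_m) = 58.3096 / 36.3736 = 1.6031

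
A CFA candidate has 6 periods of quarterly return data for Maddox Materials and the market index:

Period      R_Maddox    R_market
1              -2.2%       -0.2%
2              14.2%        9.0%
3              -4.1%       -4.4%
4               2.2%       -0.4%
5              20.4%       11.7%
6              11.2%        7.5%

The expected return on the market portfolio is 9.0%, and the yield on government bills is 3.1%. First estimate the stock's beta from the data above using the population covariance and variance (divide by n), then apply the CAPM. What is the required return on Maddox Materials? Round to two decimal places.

Mean R_i = (-2.2 + 14.2 − 4.1 + 2.2 + 20.4 + 11.2) / 6 = 6.9500%
Mean R_m = (-0.2 + 9.0 − 4.4 − 0.4 + 11.7 + 7.5) / 6 = 3.8667%
Σ(R_i − R̄_i)(R_m − R̄_m) = 306.8400  ⇒  Cov = 306.8400 / 6 = 51.1400
Σ(R_m − R̄_m)² = 203.9933  ⇒  Var(R_m) = 203.9933 / 6 = 33.9989
β = Cov / Var(R_m) = 51.1400 / 33.9989 = 1.5042
MRP = 9.0% − 3.1% = 5.90%
E(R) = R_f + β × MRP = 3.1% + 1.5042 × 5.9% = 11.97%

11.97%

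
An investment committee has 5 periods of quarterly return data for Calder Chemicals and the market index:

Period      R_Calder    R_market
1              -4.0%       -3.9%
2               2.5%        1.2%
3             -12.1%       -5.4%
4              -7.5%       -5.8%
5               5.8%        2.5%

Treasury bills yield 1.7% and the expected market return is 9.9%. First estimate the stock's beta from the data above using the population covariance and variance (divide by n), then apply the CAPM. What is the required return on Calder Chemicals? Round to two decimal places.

16.40%

Mean R_i = (-4.0 + 2.5 − 12.1 − 7.5 + 5.8) / 5 = -3.0600%
Mean R_m = (-3.9 + 1.2 − 5.4 − 5.8 + 2.5) / 5 = -2.2800%
Σ(R_i − R̄_i)(R_m − R̄_m) = 107.0560  ⇒  Cov = 107.0560 / 5 = 21.4112
Σ(R_m − R̄_m)² = 59.7080  ⇒  Var(R_m) = 59.7080 / 5 = 11.9416
β = Cov / Var(R_m) = 21.4112 / 11.9416 = 1.7930
MRP = 9.9% − 1.7% = 8.20%
E(R) = R_f + β × MRP = 1.7% + 1.7930 × 8.2% = 16.40%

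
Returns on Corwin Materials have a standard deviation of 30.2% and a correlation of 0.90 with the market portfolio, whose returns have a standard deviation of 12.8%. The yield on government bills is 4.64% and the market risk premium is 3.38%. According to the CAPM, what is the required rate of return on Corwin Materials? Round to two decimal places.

11.82%

β = ρ × σ_i / σ_m = 0.90 × 30.2% / 12.8% = 2.1234
E(R) = 4.64% + 2.1234 × 3.38% = 11.82%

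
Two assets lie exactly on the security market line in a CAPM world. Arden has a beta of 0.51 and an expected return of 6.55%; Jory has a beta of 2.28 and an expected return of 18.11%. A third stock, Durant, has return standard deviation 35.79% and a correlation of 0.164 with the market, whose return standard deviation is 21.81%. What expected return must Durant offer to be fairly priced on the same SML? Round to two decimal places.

4.98%

MRP = (18.11% − 6.55%) / (2.28 − 0.51) = 6.5311%
R_f = 6.55% − 0.51 × 6.5311% = 3.2191%
β_Durant = ρ·σ_i/σ_m = 0.164 × 35.79 / 21.81 = 0.2691
E(R_Durant) = R_f + β × MRP = 3.2191% + 0.2691 × 6.5311% = 4.98%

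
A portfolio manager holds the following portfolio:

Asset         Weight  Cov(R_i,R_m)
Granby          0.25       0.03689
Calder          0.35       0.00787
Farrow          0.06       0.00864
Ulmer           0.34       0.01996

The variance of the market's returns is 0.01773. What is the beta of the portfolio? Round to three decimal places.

β_Granby = 0.03689 / 0.01773 = 2.0807
β_Calder = 0.00787 / 0.01773 = 0.4439
β_Farrow = 0.00864 / 0.01773 = 0.4873
β_Ulmer = 0.01996 / 0.01773 = 1.1258
β_P = Σ w_i β_i = 0.25×2.0807 + 0.35×0.4439 + 0.06×0.4873 + 0.34×1.1258 = 1.0876

1.088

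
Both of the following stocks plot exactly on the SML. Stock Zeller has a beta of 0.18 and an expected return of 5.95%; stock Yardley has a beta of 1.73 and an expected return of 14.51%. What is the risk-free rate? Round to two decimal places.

Both satisfy E(R) = R_f + β·MRP, so the slope of the SML is
MRP = (14.51% − 5.95%) / (1.73 − 0.18) = 8.56% / 1.55 = 5.5226%
R_f = E(R_Zeller) − β_Zeller·MRP = 5.95% − 0.18 × 5.5226% = 4.9559%

4.96%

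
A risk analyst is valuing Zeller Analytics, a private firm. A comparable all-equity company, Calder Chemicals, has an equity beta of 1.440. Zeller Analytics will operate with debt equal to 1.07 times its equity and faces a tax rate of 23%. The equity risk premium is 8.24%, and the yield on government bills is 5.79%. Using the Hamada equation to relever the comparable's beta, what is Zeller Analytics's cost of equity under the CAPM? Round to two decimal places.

27.43%

β_L = β_U × [1 + (1 − t)(D/E)] = 1.440 × [1 + (1 − 0.23) × 1.07]
    = 1.440 × [1 + 0.77 × 1.07] = 1.440 × 1.8239 = 2.6264
E(R) = R_f + β_L × MRP = 5.79% + 2.6264 × 8.24% = 27.43%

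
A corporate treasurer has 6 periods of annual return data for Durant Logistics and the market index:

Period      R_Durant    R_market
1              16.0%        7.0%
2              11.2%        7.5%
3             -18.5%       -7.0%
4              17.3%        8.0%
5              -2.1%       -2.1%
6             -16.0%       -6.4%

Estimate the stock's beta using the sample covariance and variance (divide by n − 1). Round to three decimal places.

2.198

Mean R_i = (16.0 + 11.2 − 18.5 + 17.3 − 2.1 − 16.0) / 6 = 1.3167%
Mean R_m = (7.0 + 7.5 − 7.0 + 8.0 − 2.1 − 6.4) / 6 = 1.1667%
Σ(R_i − R̄_i)(R_m − R̄_m) = 561.4933  ⇒  Cov = 561.4933 / 5 = 112.2987
Σ(R_m − R̄_m)² = 255.4533  ⇒  Var(R_m) = 255.4533 / 5 = 51.0907
β = Cov / Var(R_m) = 112.2987 / 51.0907 = 2.1980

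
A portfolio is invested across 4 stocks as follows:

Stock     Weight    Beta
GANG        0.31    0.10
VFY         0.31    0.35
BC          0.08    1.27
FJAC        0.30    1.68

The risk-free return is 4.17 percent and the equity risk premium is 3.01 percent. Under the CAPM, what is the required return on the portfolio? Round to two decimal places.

β_P = Σ w_i β_i = 0.31×0.10 + 0.31×0.35 + 0.08×1.27 + 0.30×1.68 = 0.7451
E(R_P) = R_f + β_P × MRP = 4.17% + 0.7451 × 3.01% = 6.41%

6.41%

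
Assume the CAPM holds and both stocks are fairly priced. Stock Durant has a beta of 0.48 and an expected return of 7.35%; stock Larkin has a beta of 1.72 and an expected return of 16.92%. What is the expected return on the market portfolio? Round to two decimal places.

11.36%

Both satisfy E(R) = R_f + β·MRP, so the slope of the SML is
MRP = (16.92% − 7.35%) / (1.72 − 0.48) = 9.57% / 1.24 = 7.7177%
R_f = E(R_Durant) − β_Durant·MRP = 7.35% − 0.48 × 7.7177% = 3.6455%
E(R_m) = R_f + MRP = 3.6455% + 7.7177% = 11.36%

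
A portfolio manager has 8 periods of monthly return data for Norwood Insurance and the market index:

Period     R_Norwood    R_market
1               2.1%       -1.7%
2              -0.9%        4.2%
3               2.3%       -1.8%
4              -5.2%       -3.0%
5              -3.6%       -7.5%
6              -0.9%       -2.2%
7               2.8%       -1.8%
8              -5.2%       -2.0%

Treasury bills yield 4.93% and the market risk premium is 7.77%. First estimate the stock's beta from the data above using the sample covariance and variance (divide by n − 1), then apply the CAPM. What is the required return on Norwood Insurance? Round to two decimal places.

7.32%

Mean R_i = (2.1 − 0.9 + 2.3 − 5.2 − 3.6 − 0.9 + 2.8 − 5.2) / 8 = -1.0750%
Mean R_m = (-1.7 + 4.2 − 1.8 − 3.0 − 7.5 − 2.2 − 1.8 − 2.0) / 8 = -1.9750%
Σ(R_i − R̄_i)(R_m − R̄_m) = 21.4650  ⇒  Cov = 21.4650 / 7 = 3.0664
Σ(R_m − R̄_m)² = 69.8950  ⇒  Var(R_m) = 69.8950 / 7 = 9.9850
β = Cov / Var(R_m) = 3.0664 / 9.9850 = 0.3071
E(R) = R_f + β × MRP = 4.93% + 0.3071 × 7.77% = 7.32%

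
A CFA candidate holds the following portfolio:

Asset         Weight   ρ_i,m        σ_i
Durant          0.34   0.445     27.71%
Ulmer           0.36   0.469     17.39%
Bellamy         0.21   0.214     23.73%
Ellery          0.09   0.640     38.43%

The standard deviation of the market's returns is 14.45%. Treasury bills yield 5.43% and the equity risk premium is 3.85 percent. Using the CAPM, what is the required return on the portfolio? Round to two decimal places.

β_Durant = 0.445 × 27.71% / 14.45% = 0.8534
β_Ulmer = 0.469 × 17.39% / 14.45% = 0.5644
β_Bellamy = 0.214 × 23.73% / 14.45% = 0.3514
β_Ellery = 0.640 × 38.43% / 14.45% = 1.7021
β_P = Σ w_i β_i = 0.34×0.8534 + 0.36×0.5644 + 0.21×0.3514 + 0.09×1.7021 = 0.7203
E(R_P) = R_f + β_P × MRP = 5.43% + 0.7203 × 3.85% = 8.20%

8.20%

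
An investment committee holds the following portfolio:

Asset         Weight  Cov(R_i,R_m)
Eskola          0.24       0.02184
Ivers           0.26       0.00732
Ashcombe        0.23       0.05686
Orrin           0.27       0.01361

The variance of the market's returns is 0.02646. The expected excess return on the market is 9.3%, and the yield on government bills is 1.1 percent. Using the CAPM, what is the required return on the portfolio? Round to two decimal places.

9.50%

β_Eskola = 0.02184 / 0.02646 = 0.8254
β_Ivers = 0.00732 / 0.02646 = 0.2766
β_Ashcombe = 0.05686 / 0.02646 = 2.1489
β_Orrin = 0.01361 / 0.02646 = 0.5144
β_P = Σ w_i β_i = 0.24×0.8254 + 0.26×0.2766 + 0.23×2.1489 + 0.27×0.5144 = 0.9031
E(R_P) = R_f + β_P × MRP = 1.1% + 0.9031 × 9.3% = 9.50%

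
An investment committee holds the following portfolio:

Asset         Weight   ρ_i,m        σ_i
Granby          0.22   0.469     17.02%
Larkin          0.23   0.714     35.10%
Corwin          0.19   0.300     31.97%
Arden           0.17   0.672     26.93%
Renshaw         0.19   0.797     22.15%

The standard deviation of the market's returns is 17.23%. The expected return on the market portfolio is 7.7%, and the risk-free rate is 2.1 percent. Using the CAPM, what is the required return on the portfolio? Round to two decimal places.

β_Granby = 0.469 × 17.02% / 17.23% = 0.4633
β_Larkin = 0.714 × 35.10% / 17.23% = 1.4545
β_Corwin = 0.300 × 31.97% / 17.23% = 0.5566
β_Arden = 0.672 × 26.93% / 17.23% = 1.0503
β_Renshaw = 0.797 × 22.15% / 17.23% = 1.0246
β_P = Σ w_i β_i = 0.22×0.4633 + 0.23×1.4545 + 0.19×0.5566 + 0.17×1.0503 + 0.19×1.0246 = 0.9154
MRP = 7.7% − 2.1% = 5.60%
E(R_P) = R_f + β_P × MRP = 2.1% + 0.9154 × 5.6% = 7.23%

7.23%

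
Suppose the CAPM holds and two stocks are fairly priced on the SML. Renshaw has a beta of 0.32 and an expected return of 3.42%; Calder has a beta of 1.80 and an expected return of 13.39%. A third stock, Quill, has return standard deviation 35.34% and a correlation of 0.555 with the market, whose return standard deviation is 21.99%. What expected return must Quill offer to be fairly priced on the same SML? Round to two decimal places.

MRP = (13.39% − 3.42%) / (1.80 − 0.32) = 6.7365%
R_f = 3.42% − 0.32 × 6.7365% = 1.2643%
β_Quill = ρ·σ_i/σ_m = 0.555 × 35.34 / 21.99 = 0.8919
E(R_Quill) = R_f + β × MRP = 1.2643% + 0.8919 × 6.7365% = 7.27%

7.27%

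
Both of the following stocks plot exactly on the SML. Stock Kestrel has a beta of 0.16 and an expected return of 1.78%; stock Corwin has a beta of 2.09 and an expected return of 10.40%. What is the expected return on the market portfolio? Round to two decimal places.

Both satisfy E(R) = R_f + β·MRP, so the slope of the SML is
MRP = (10.40% − 1.78%) / (2.09 − 0.16) = 8.62% / 1.93 = 4.4663%
R_f = E(R_Kestrel) − β_Kestrel·MRP = 1.78% − 0.16 × 4.4663% = 1.0654%
E(R_m) = R_f + MRP = 1.0654% + 4.4663% = 5.53%

5.53%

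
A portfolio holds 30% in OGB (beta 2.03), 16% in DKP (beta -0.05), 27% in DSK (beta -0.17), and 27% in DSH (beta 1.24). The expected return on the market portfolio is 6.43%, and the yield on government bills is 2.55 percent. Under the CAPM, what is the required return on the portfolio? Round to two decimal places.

β_P = Σ w_i β_i = 0.30×2.03 + 0.16×-0.05 + 0.27×-0.17 + 0.27×1.24 = 0.8899
MRP = 6.43% − 2.55% = 3.88%
E(R_P) = R_f + β_P × MRP = 2.55% + 0.8899 × 3.88% = 6.00%

6.00%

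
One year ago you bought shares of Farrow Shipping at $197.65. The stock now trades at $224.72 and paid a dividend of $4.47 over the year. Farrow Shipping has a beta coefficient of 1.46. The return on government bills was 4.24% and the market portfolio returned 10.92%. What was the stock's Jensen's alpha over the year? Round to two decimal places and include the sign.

Realised HPR = (P1 + D1 − P0) / P0 = (224.72 + 4.47 − 197.65) / 197.65 = 31.54 / 197.65 = 15.9575%
MRP = 10.92% − 4.24% = 6.68%
CAPM required = R_f + β·MRP = 4.24% + 1.46 × 6.68% = 13.9928%
α = realised − required = 15.9575% − 13.9928% = +1.96%

+1.96%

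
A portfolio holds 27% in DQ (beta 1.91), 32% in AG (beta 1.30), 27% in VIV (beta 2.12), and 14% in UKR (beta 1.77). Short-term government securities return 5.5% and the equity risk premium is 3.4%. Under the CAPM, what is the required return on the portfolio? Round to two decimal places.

11.46%

β_P = Σ w_i β_i = 0.27×1.91 + 0.32×1.30 + 0.27×2.12 + 0.14×1.77 = 1.7519
E(R_P) = R_f + β_P × MRP = 5.5% + 1.7519 × 3.4% = 11.46%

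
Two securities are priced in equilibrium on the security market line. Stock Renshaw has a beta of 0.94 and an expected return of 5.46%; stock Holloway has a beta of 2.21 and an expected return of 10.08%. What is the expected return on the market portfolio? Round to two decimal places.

Both satisfy E(R) = R_f + β·MRP, so the slope of the SML is
MRP = (10.08% − 5.46%) / (2.21 − 0.94) = 4.62% / 1.27 = 3.6378%
R_f = E(R_Renshaw) − β_Renshaw·MRP = 5.46% − 0.94 × 3.6378% = 2.0405%
E(R_m) = R_f + MRP = 2.0405% + 3.6378% = 5.68%

5.68%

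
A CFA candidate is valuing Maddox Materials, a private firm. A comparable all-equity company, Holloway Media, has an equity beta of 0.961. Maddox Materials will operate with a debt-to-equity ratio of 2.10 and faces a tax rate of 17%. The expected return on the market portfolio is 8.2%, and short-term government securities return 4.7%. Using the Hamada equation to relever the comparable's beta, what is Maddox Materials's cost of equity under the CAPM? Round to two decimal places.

13.93%

β_L = β_U × [1 + (1 − t)(D/E)] = 0.961 × [1 + (1 − 0.17) × 2.10]
    = 0.961 × [1 + 0.83 × 2.10] = 0.961 × 2.7430 = 2.6360
MRP = 8.2% − 4.7% = 3.50%
E(R) = R_f + β_L × MRP = 4.7% + 2.6360 × 3.5% = 13.93%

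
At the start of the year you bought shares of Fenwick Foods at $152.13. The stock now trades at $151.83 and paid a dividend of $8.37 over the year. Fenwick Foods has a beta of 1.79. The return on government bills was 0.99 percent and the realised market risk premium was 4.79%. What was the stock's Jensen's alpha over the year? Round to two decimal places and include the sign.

-4.26%

Realised HPR = (P1 + D1 − P0) / P0 = (151.83 + 8.37 − 152.13) / 152.13 = 8.07 / 152.13 = 5.3047%
CAPM required = R_f + β·MRP = 0.99% + 1.79 × 4.79% = 9.5641%
α = realised − required = 5.3047% − 9.5641% = -4.26%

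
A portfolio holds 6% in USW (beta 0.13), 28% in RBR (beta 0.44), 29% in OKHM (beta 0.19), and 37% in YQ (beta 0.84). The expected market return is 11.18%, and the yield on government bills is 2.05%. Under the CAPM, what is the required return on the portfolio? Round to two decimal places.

6.59%

β_P = Σ w_i β_i = 0.06×0.13 + 0.28×0.44 + 0.29×0.19 + 0.37×0.84 = 0.4969
MRP = 11.18% − 2.05% = 9.13%
E(R_P) = R_f + β_P × MRP = 2.05% + 0.4969 × 9.13% = 6.59%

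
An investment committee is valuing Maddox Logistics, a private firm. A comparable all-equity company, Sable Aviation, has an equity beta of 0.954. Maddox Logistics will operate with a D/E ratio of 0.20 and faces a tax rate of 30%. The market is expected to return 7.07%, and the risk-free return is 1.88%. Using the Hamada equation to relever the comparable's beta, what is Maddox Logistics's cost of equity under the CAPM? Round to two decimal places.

β_L = β_U × [1 + (1 − t)(D/E)] = 0.954 × [1 + (1 − 0.30) × 0.20]
    = 0.954 × [1 + 0.70 × 0.20] = 0.954 × 1.1400 = 1.0876
MRP = 7.07% − 1.88% = 5.19%
E(R) = R_f + β_L × MRP = 1.88% + 1.0876 × 5.19% = 7.52%

7.52%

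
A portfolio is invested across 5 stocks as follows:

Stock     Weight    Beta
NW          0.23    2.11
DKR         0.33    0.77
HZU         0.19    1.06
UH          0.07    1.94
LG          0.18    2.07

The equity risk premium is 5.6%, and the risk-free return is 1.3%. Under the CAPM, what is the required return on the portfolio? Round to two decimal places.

β_P = Σ w_i β_i = 0.23×2.11 + 0.33×0.77 + 0.19×1.06 + 0.07×1.94 + 0.18×2.07 = 1.4492
E(R_P) = R_f + β_P × MRP = 1.3% + 1.4492 × 5.6% = 9.42%

9.42%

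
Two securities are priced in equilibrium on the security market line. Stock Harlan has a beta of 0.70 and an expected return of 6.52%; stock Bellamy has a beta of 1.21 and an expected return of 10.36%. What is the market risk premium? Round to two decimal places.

Both satisfy E(R) = R_f + β·MRP, so the slope of the SML is
MRP = (10.36% − 6.52%) / (1.21 − 0.70) = 3.84% / 0.51 = 7.5294%

7.53%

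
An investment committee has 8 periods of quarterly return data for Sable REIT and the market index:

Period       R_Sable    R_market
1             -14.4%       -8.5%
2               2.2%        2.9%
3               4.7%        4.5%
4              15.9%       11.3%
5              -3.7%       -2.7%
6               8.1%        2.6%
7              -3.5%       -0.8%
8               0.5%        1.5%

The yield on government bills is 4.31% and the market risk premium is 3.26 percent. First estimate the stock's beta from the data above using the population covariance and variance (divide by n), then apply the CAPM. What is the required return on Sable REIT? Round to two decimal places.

Mean R_i = (-14.4 + 2.2 + 4.7 + 15.9 − 3.7 + 8.1 − 3.5 + 0.5) / 8 = 1.2250%
Mean R_m = (-8.5 + 2.9 + 4.5 + 11.3 − 2.7 + 2.6 − 0.8 + 1.5) / 8 = 1.3500%
Σ(R_i − R̄_i)(R_m − R̄_m) = 350.9700  ⇒  Cov = 350.9700 / 8 = 43.8713
Σ(R_m − R̄_m)² = 230.9600  ⇒  Var(R_m) = 230.9600 / 8 = 28.8700
β = Cov / Var(R_m) = 43.8713 / 28.8700 = 1.5196
E(R) = R_f + β × MRP = 4.31% + 1.5196 × 3.26% = 9.26%

9.26%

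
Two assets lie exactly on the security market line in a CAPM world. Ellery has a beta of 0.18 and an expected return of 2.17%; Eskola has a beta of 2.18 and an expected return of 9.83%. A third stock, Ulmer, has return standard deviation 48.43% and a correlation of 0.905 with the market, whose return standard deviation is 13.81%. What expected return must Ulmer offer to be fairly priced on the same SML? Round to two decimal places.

13.64%

MRP = (9.83% − 2.17%) / (2.18 − 0.18) = 3.8300%
R_f = 2.17% − 0.18 × 3.8300% = 1.4806%
β_Ulmer = ρ·σ_i/σ_m = 0.905 × 48.43 / 13.81 = 3.1737
E(R_Ulmer) = R_f + β × MRP = 1.4806% + 3.1737 × 3.8300% = 13.64%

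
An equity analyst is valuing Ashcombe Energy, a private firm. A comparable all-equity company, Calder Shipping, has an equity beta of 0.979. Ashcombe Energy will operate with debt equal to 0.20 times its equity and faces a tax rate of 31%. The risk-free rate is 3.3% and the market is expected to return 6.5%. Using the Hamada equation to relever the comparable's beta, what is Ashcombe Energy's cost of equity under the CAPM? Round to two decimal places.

β_L = β_U × [1 + (1 − t)(D/E)] = 0.979 × [1 + (1 − 0.31) × 0.20]
    = 0.979 × [1 + 0.69 × 0.20] = 0.979 × 1.1380 = 1.1141
MRP = 6.5% − 3.3% = 3.20%
E(R) = R_f + β_L × MRP = 3.3% + 1.1141 × 3.2% = 6.87%

6.87%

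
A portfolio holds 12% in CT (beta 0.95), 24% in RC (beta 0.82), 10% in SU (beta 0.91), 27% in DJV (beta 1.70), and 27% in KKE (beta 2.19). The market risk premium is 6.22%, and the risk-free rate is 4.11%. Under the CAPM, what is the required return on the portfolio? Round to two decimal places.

13.14%

β_P = Σ w_i β_i = 0.12×0.95 + 0.24×0.82 + 0.10×0.91 + 0.27×1.70 + 0.27×2.19 = 1.4521
E(R_P) = R_f + β_P × MRP = 4.11% + 1.4521 × 6.22% = 13.14%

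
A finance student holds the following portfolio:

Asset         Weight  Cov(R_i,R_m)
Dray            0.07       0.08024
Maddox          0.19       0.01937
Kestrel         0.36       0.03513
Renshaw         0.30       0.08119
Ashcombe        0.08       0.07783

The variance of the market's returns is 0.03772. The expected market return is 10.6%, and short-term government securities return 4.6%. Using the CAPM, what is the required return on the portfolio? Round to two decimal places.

12.96%

β_Dray = 0.08024 / 0.03772 = 2.1273
β_Maddox = 0.01937 / 0.03772 = 0.5135
β_Kestrel = 0.03513 / 0.03772 = 0.9313
β_Renshaw = 0.08119 / 0.03772 = 2.1524
β_Ashcombe = 0.07783 / 0.03772 = 2.0634
β_P = Σ w_i β_i = 0.07×2.1273 + 0.19×0.5135 + 0.36×0.9313 + 0.30×2.1524 + 0.08×2.0634 = 1.3925
MRP = 10.6% − 4.6% = 6.00%
E(R_P) = R_f + β_P × MRP = 4.6% + 1.3925 × 6.0% = 12.96%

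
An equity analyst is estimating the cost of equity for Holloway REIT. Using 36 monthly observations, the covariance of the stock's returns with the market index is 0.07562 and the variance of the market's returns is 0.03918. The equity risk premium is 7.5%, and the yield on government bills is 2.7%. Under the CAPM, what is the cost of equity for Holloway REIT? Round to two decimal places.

β = Cov(R_i, R_m) / Var(R_m) = 0.07562 / 0.03918 = 1.9301
E(R) = R_f + β × MRP = 2.7% + 1.9301 × 7.5% = 17.18%

17.18%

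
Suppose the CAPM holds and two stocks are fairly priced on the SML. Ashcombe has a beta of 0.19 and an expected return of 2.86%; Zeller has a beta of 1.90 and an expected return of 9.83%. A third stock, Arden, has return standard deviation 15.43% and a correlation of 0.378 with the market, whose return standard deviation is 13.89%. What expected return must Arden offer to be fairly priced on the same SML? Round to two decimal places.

3.80%

MRP = (9.83% − 2.86%) / (1.90 − 0.19) = 4.0760%
R_f = 2.86% − 0.19 × 4.0760% = 2.0856%
β_Arden = ρ·σ_i/σ_m = 0.378 × 15.43 / 13.89 = 0.4199
E(R_Arden) = R_f + β × MRP = 2.0856% + 0.4199 × 4.0760% = 3.80%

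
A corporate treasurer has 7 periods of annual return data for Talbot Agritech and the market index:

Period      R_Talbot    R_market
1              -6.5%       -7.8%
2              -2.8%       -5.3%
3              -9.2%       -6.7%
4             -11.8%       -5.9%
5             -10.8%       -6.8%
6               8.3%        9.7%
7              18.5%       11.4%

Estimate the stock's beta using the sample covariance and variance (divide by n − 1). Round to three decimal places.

1.281

Mean R_i = (-6.5 − 2.8 − 9.2 − 11.8 − 10.8 + 8.3 + 18.5) / 7 = -2.0429%
Mean R_m = (-7.8 − 5.3 − 6.7 − 5.9 − 6.8 + 9.7 + 11.4) / 7 = -1.6286%
Σ(R_i − R̄_i)(R_m − R̄_m) = 538.3614  ⇒  Cov = 538.3614 / 6 = 89.7269
Σ(R_m − R̄_m)² = 420.3543  ⇒  Var(R_m) = 420.3543 / 6 = 70.0591
β = Cov / Var(R_m) = 89.7269 / 70.0591 = 1.2807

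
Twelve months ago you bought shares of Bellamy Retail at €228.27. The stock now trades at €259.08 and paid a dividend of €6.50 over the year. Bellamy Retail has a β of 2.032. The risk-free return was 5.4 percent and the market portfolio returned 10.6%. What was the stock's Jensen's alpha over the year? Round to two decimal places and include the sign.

+0.38%

Realised HPR = (P1 + D1 − P0) / P0 = (259.08 + 6.50 − 228.27) / 228.27 = 37.31 / 228.27 = 16.3447%
MRP = 10.6% − 5.4% = 5.20%
CAPM required = R_f + β·MRP = 5.4% + 2.032 × 5.2% = 15.9664%
α = realised − required = 16.3447% − 15.9664% = +0.38%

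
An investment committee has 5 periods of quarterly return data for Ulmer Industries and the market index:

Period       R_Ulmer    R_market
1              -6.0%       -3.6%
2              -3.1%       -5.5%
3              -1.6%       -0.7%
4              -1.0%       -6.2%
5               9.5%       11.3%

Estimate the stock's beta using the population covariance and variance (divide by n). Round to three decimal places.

0.736

Mean R_i = (-6.0 − 3.1 − 1.6 − 1.0 + 9.5) / 5 = -0.4400%
Mean R_m = (-3.6 − 5.5 − 0.7 − 6.2 + 11.3) / 5 = -0.9400%
Σ(R_i − R̄_i)(R_m − R̄_m) = 151.2520  ⇒  Cov = 151.2520 / 5 = 30.2504
Σ(R_m − R̄_m)² = 205.4120  ⇒  Var(R_m) = 205.4120 / 5 = 41.0824
β = Cov / Var(R_m) = 30.2504 / 41.0824 = 0.7363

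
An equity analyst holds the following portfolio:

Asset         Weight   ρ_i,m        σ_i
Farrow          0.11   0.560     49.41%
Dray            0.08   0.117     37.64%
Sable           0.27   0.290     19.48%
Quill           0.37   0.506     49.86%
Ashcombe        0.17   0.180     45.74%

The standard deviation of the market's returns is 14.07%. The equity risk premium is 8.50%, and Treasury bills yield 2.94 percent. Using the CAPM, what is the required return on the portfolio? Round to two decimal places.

12.40%

β_Farrow = 0.560 × 49.41% / 14.07% = 1.9666
β_Dray = 0.117 × 37.64% / 14.07% = 0.3130
β_Sable = 0.290 × 19.48% / 14.07% = 0.4015
β_Quill = 0.506 × 49.86% / 14.07% = 1.7931
β_Ashcombe = 0.180 × 45.74% / 14.07% = 0.5852
β_P = Σ w_i β_i = 0.11×1.9666 + 0.08×0.3130 + 0.27×0.4015 + 0.37×1.7931 + 0.17×0.5852 = 1.1127
E(R_P) = R_f + β_P × MRP = 2.94% + 1.1127 × 8.50% = 12.40%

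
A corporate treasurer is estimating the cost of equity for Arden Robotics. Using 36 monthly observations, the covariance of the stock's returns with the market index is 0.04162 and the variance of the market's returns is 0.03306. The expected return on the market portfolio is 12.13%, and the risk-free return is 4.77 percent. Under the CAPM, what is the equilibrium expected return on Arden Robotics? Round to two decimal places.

14.04%

β = Cov(R_i, R_m) / Var(R_m) = 0.04162 / 0.03306 = 1.2589
MRP = 12.13% − 4.77% = 7.36%
E(R) = R_f + β × MRP = 4.77% + 1.2589 × 7.36% = 14.04%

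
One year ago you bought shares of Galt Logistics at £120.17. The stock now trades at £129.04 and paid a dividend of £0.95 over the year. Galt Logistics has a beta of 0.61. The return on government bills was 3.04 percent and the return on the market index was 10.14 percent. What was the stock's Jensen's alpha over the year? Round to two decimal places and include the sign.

+0.80%

Realised HPR = (P1 + D1 − P0) / P0 = (129.04 + 0.95 − 120.17) / 120.17 = 9.82 / 120.17 = 8.1718%
MRP = 10.14% − 3.04% = 7.10%
CAPM required = R_f + β·MRP = 3.04% + 0.61 × 7.10% = 7.3710%
α = realised − required = 8.1718% − 7.3710% = +0.80%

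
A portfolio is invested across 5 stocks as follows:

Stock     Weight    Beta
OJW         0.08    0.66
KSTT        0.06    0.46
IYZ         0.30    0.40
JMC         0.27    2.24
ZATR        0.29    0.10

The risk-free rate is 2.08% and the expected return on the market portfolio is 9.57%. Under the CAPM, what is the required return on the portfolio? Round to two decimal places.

8.33%

β_P = Σ w_i β_i = 0.08×0.66 + 0.06×0.46 + 0.30×0.40 + 0.27×2.24 + 0.29×0.10 = 0.8342
MRP = 9.57% − 2.08% = 7.49%
E(R_P) = R_f + β_P × MRP = 2.08% + 0.8342 × 7.49% = 8.33%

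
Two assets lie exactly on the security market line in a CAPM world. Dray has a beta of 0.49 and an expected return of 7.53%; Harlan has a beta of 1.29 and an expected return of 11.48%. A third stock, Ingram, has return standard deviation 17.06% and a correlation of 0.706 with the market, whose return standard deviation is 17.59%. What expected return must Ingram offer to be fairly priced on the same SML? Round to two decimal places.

MRP = (11.48% − 7.53%) / (1.29 − 0.49) = 4.9375%
R_f = 7.53% − 0.49 × 4.9375% = 5.1106%
β_Ingram = ρ·σ_i/σ_m = 0.706 × 17.06 / 17.59 = 0.6847
E(R_Ingram) = R_f + β × MRP = 5.1106% + 0.6847 × 4.9375% = 8.49%

8.49%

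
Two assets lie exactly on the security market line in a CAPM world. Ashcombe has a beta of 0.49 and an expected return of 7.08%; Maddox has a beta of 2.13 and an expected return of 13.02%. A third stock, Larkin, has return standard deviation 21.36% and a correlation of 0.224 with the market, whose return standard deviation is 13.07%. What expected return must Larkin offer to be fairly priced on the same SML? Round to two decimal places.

MRP = (13.02% − 7.08%) / (2.13 − 0.49) = 3.6220%
R_f = 7.08% − 0.49 × 3.6220% = 5.3052%
β_Larkin = ρ·σ_i/σ_m = 0.224 × 21.36 / 13.07 = 0.3661
E(R_Larkin) = R_f + β × MRP = 5.3052% + 0.3661 × 3.6220% = 6.63%

6.63%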